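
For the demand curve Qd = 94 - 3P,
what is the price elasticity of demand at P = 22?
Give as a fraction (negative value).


dQ/dP = -3
At P = 22: Q = 94 - 3*22 = 28
E = (dQ/dP)(P/Q) = (-3)(22/28) = -33/14

-33/14


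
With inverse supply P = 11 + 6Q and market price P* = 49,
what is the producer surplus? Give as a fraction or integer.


Minimum supply price (at Q=0): P_min = 11
Quantity supplied at P* = 49:
Q* = (49 - 11)/6 = 19/3
PS = (1/2) * Q* * (P* - P_min)
PS = (1/2) * 19/3 * (49 - 11)
PS = (1/2) * 19/3 * 38 = 361/3

361/3


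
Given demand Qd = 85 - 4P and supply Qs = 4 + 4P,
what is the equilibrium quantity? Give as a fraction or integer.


First find equilibrium price:
85 - 4P = 4 + 4P
P* = 81/8 = 81/8
Then substitute into demand:
Q* = 85 - 4 * 81/8 = 89/2

89/2


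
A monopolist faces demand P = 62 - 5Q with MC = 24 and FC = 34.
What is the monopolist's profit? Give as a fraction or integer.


MR = MC: 62 - 10Q = 24
Q* = 19/5
P* = 62 - 5*19/5 = 43
Profit = (P* - MC)*Q* - FC
= (43 - 24)*19/5 - 34
= 19*19/5 - 34
= 361/5 - 34 = 191/5

191/5


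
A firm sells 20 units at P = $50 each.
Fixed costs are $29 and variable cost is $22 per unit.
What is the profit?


Total Revenue = P * Q = 50 * 20 = $1000
Total Cost = FC + VC*Q = 29 + 22*20 = $469
Profit = TR - TC = 1000 - 469 = $531

$531


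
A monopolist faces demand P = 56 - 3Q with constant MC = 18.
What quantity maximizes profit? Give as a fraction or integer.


TR = P*Q = (56 - 3Q)Q = 56Q - 3Q^2
MR = dTR/dQ = 56 - 6Q
Set MR = MC:
56 - 6Q = 18
38 = 6Q
Q* = 38/6 = 19/3

19/3


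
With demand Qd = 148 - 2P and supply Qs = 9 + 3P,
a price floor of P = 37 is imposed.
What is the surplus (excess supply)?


At P = 37:
Qd = 148 - 2*37 = 74
Qs = 9 + 3*37 = 120
Surplus = Qs - Qd = 120 - 74 = 46

46


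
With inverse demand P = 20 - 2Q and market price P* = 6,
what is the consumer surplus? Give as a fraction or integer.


Maximum willingness to pay (at Q=0): P_max = 20
Quantity demanded at P* = 6:
Q* = (20 - 6)/2 = 7
CS = (1/2) * Q* * (P_max - P*)
CS = (1/2) * 7 * (20 - 6)
CS = (1/2) * 7 * 14 = 49

49


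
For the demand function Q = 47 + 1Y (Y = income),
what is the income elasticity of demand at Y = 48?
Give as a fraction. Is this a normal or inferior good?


dQ/dY = 1
At Y = 48: Q = 47 + 1*48 = 95
Ey = (dQ/dY)(Y/Q) = 1 * 48 / 95 = 48/95
Since Ey > 0, this is a normal good.

48/95 (normal good)


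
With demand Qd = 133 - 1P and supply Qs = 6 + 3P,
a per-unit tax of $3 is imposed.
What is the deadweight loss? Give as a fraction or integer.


Pre-tax equilibrium quantity: Q* = 405/4
Post-tax equilibrium quantity: Q_tax = 99
Reduction in quantity: Q* - Q_tax = 9/4
DWL = (1/2) * tax * (Q* - Q_tax)
DWL = (1/2) * 3 * 9/4 = 27/8

27/8


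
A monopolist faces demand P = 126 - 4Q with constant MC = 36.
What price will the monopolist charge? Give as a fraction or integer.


MR = 126 - 8Q
Set MR = MC: 126 - 8Q = 36
Q* = 45/4
Substitute into demand:
P* = 126 - 4*45/4 = 81

81


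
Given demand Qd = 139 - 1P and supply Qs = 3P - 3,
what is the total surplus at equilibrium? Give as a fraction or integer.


Find equilibrium: 139 - 1P = 3P - 3
139 + 3 = 4P
P* = 142/4 = 71/2
Q* = 3*71/2 - 3 = 207/2
Inverse demand: P = 139 - Q/1, so P_max = 139
Inverse supply: P = 1 + Q/3, so P_min = 1
CS = (1/2) * 207/2 * (139 - 71/2) = 42849/8
PS = (1/2) * 207/2 * (71/2 - 1) = 14283/8
TS = CS + PS = 42849/8 + 14283/8 = 14283/2

14283/2


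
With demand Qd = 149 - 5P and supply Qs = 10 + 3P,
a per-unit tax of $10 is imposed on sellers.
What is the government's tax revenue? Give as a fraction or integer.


With tax on sellers, new supply: Qs' = 10 + 3(P - 10)
= 3P - 20
New equilibrium quantity:
Q_new = 347/8
Tax revenue = tax * Q_new = 10 * 347/8 = 1735/4

1735/4


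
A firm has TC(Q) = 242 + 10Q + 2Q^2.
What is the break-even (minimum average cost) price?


AC(Q) = 242/Q + 10 + 2Q
To minimize: dAC/dQ = -242/Q^2 + 2 = 0
Q^2 = 242/2 = 121
Q* = 11
Min AC = 242/11 + 10 + 2*11
Min AC = 22 + 10 + 22 = 54

54


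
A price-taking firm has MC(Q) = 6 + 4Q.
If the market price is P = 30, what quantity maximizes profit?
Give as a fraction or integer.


In perfect competition, profit is maximized where P = MC.
30 = 6 + 4Q
24 = 4Q
Q* = 24/4 = 6

6


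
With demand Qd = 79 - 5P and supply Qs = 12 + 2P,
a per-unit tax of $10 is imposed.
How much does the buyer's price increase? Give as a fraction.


With a per-unit tax, the buyer's price increase depends on relative slopes.
Supply slope: d = 2, Demand slope: b = 5
Buyer's price increase = d * tax / (b + d)
= 2 * 10 / (5 + 2)
= 20 / 7 = 20/7

20/7


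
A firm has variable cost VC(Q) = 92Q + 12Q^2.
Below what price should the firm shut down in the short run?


AVC(Q) = VC(Q)/Q = 92 + 12Q
AVC is increasing in Q, so minimum AVC is at Q -> 0+.
Min AVC = 92
The firm should shut down if P < 92.

92


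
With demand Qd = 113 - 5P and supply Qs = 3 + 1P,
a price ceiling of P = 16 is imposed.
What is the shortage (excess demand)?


At P = 16:
Qd = 113 - 5*16 = 33
Qs = 3 + 1*16 = 19
Shortage = Qd - Qs = 33 - 19 = 14

14


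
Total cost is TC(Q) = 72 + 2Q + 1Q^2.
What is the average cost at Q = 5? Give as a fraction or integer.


TC(5) = 72 + 2*5 + 1*5^2
TC(5) = 72 + 10 + 25 = 107
AC = TC/Q = 107/5 = 107/5

107/5


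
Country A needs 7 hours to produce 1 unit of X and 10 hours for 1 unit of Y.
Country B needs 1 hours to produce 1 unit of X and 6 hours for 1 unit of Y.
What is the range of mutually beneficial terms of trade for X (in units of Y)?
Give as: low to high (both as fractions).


Opportunity cost of X for Country A = hours_X / hours_Y = 7/10 = 7/10 units of Y
Opportunity cost of X for Country B = hours_X / hours_Y = 1/6 = 1/6 units of Y
Terms of trade must be between the two opportunity costs.
Range: 1/6 to 7/10

1/6 to 7/10


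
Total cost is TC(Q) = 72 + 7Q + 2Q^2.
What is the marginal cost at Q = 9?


MC = dTC/dQ = 7 + 2*2*Q
At Q = 9:
MC = 7 + 4*9
MC = 7 + 36 = 43

43


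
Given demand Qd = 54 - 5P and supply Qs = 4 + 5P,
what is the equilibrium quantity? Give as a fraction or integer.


First find equilibrium price:
54 - 5P = 4 + 5P
P* = 50/10 = 5
Then substitute into demand:
Q* = 54 - 5 * 5 = 29

29


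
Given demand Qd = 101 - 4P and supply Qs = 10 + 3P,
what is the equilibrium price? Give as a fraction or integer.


At equilibrium, Qd = Qs.
101 - 4P = 10 + 3P
101 - 10 = 4P + 3P
91 = 7P
P* = 91/7 = 13

13


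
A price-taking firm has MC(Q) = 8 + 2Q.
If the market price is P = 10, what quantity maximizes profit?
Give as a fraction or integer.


In perfect competition, profit is maximized where P = MC.
10 = 8 + 2Q
2 = 2Q
Q* = 2/2 = 1

1


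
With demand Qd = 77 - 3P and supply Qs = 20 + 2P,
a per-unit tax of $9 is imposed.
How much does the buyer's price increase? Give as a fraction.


With a per-unit tax, the buyer's price increase depends on relative slopes.
Supply slope: d = 2, Demand slope: b = 3
Buyer's price increase = d * tax / (b + d)
= 2 * 9 / (3 + 2)
= 18 / 5 = 18/5

18/5


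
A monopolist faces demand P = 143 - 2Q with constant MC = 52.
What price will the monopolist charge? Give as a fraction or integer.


MR = 143 - 4Q
Set MR = MC: 143 - 4Q = 52
Q* = 91/4
Substitute into demand:
P* = 143 - 2*91/4 = 195/2

195/2


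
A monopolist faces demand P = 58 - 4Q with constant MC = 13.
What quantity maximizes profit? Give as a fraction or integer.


TR = P*Q = (58 - 4Q)Q = 58Q - 4Q^2
MR = dTR/dQ = 58 - 8Q
Set MR = MC:
58 - 8Q = 13
45 = 8Q
Q* = 45/8 = 45/8

45/8


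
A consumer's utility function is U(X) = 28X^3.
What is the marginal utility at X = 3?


MU = dU/dX = 28*3*X^(3-1)
MU = 84*X^2
At X = 3:
MU = 84 * 3^2
MU = 84 * 9 = 756

756


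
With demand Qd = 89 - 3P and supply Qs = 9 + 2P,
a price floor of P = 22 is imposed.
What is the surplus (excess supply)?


At P = 22:
Qd = 89 - 3*22 = 23
Qs = 9 + 2*22 = 53
Surplus = Qs - Qd = 53 - 23 = 30

30


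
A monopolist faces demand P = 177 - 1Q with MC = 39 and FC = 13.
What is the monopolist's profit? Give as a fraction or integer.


MR = MC: 177 - 2Q = 39
Q* = 69
P* = 177 - 1*69 = 108
Profit = (P* - MC)*Q* - FC
= (108 - 39)*69 - 13
= 69*69 - 13
= 4761 - 13 = 4748

4748


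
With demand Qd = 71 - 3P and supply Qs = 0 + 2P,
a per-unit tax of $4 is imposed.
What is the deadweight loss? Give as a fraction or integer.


Pre-tax equilibrium quantity: Q* = 142/5
Post-tax equilibrium quantity: Q_tax = 118/5
Reduction in quantity: Q* - Q_tax = 24/5
DWL = (1/2) * tax * (Q* - Q_tax)
DWL = (1/2) * 4 * 24/5 = 48/5

48/5


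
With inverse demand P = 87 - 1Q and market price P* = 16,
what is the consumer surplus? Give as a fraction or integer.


Maximum willingness to pay (at Q=0): P_max = 87
Quantity demanded at P* = 16:
Q* = (87 - 16)/1 = 71
CS = (1/2) * Q* * (P_max - P*)
CS = (1/2) * 71 * (87 - 16)
CS = (1/2) * 71 * 71 = 5041/2

5041/2


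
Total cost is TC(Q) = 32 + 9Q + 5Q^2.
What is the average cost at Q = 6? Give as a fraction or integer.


TC(6) = 32 + 9*6 + 5*6^2
TC(6) = 32 + 54 + 180 = 266
AC = TC/Q = 266/6 = 133/3

133/3


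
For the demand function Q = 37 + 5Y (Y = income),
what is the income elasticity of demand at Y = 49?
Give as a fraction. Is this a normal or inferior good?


dQ/dY = 5
At Y = 49: Q = 37 + 5*49 = 282
Ey = (dQ/dY)(Y/Q) = 5 * 49 / 282 = 245/282
Since Ey > 0, this is a normal good.

245/282 (normal good)


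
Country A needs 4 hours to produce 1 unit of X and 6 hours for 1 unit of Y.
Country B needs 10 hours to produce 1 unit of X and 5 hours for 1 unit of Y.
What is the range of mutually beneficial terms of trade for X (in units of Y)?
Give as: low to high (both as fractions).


Opportunity cost of X for Country A = hours_X / hours_Y = 4/6 = 2/3 units of Y
Opportunity cost of X for Country B = hours_X / hours_Y = 10/5 = 2 units of Y
Terms of trade must be between the two opportunity costs.
Range: 2/3 to 2

2/3 to 2


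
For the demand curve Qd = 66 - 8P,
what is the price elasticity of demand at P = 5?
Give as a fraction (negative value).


dQ/dP = -8
At P = 5: Q = 66 - 8*5 = 26
E = (dQ/dP)(P/Q) = (-8)(5/26) = -20/13

-20/13


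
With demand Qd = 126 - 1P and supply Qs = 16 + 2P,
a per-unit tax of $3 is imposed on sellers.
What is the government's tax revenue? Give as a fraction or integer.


With tax on sellers, new supply: Qs' = 16 + 2(P - 3)
= 10 + 2P
New equilibrium quantity:
Q_new = 262/3
Tax revenue = tax * Q_new = 3 * 262/3 = 262

262


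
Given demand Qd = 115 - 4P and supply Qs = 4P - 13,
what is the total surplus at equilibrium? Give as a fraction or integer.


Find equilibrium: 115 - 4P = 4P - 13
115 + 13 = 8P
P* = 128/8 = 16
Q* = 4*16 - 13 = 51
Inverse demand: P = 115/4 - Q/4, so P_max = 115/4
Inverse supply: P = 13/4 + Q/4, so P_min = 13/4
CS = (1/2) * 51 * (115/4 - 16) = 2601/8
PS = (1/2) * 51 * (16 - 13/4) = 2601/8
TS = CS + PS = 2601/8 + 2601/8 = 2601/4

2601/4


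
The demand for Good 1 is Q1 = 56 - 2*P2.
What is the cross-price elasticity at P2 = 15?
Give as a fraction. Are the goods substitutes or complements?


dQ1/dP2 = -2
At P2 = 15: Q1 = 56 - 2*15 = 26
Exy = (dQ1/dP2)(P2/Q1) = -2 * 15 / 26 = -15/13
Since Exy < 0, the goods are complements.

-15/13 (complements)


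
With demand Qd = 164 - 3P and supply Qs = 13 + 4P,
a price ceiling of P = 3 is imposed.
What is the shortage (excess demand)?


At P = 3:
Qd = 164 - 3*3 = 155
Qs = 13 + 4*3 = 25
Shortage = Qd - Qs = 155 - 25 = 130

130


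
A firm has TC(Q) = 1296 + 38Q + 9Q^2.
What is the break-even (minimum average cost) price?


AC(Q) = 1296/Q + 38 + 9Q
To minimize: dAC/dQ = -1296/Q^2 + 9 = 0
Q^2 = 1296/9 = 144
Q* = 12
Min AC = 1296/12 + 38 + 9*12
Min AC = 108 + 38 + 108 = 254

254


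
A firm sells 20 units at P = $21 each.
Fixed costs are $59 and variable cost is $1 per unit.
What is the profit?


Total Revenue = P * Q = 21 * 20 = $420
Total Cost = FC + VC*Q = 59 + 1*20 = $79
Profit = TR - TC = 420 - 79 = $341

$341


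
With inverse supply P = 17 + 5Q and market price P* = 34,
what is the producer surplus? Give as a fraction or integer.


Minimum supply price (at Q=0): P_min = 17
Quantity supplied at P* = 34:
Q* = (34 - 17)/5 = 17/5
PS = (1/2) * Q* * (P* - P_min)
PS = (1/2) * 17/5 * (34 - 17)
PS = (1/2) * 17/5 * 17 = 289/10

289/10


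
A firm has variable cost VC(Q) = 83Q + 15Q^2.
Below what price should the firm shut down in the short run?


AVC(Q) = VC(Q)/Q = 83 + 15Q
AVC is increasing in Q, so minimum AVC is at Q -> 0+.
Min AVC = 83
The firm should shut down if P < 83.

83


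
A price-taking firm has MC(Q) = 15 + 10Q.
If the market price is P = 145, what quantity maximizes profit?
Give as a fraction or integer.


In perfect competition, profit is maximized where P = MC.
145 = 15 + 10Q
130 = 10Q
Q* = 130/10 = 13

13


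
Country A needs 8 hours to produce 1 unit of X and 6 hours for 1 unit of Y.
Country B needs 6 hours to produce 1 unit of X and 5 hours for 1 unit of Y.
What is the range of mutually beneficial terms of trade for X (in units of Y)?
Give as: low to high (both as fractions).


Opportunity cost of X for Country A = hours_X / hours_Y = 8/6 = 4/3 units of Y
Opportunity cost of X for Country B = hours_X / hours_Y = 6/5 = 6/5 units of Y
Terms of trade must be between the two opportunity costs.
Range: 6/5 to 4/3

6/5 to 4/3


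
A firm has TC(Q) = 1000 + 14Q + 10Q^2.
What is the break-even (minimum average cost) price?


AC(Q) = 1000/Q + 14 + 10Q
To minimize: dAC/dQ = -1000/Q^2 + 10 = 0
Q^2 = 1000/10 = 100
Q* = 10
Min AC = 1000/10 + 14 + 10*10
Min AC = 100 + 14 + 100 = 214

214


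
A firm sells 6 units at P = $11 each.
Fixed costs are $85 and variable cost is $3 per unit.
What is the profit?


Total Revenue = P * Q = 11 * 6 = $66
Total Cost = FC + VC*Q = 85 + 3*6 = $103
Profit = TR - TC = 66 - 103 = $-37

$-37


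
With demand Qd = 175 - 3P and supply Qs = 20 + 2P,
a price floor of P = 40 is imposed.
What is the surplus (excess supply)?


At P = 40:
Qd = 175 - 3*40 = 55
Qs = 20 + 2*40 = 100
Surplus = Qs - Qd = 100 - 55 = 45

45


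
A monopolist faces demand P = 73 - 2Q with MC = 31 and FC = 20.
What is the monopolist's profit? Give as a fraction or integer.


MR = MC: 73 - 4Q = 31
Q* = 21/2
P* = 73 - 2*21/2 = 52
Profit = (P* - MC)*Q* - FC
= (52 - 31)*21/2 - 20
= 21*21/2 - 20
= 441/2 - 20 = 401/2

401/2


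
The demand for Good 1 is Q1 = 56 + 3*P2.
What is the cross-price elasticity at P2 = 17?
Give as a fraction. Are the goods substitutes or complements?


dQ1/dP2 = 3
At P2 = 17: Q1 = 56 + 3*17 = 107
Exy = (dQ1/dP2)(P2/Q1) = 3 * 17 / 107 = 51/107
Since Exy > 0, the goods are substitutes.

51/107 (substitutes)


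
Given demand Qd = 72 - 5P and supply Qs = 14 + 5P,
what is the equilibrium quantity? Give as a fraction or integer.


First find equilibrium price:
72 - 5P = 14 + 5P
P* = 58/10 = 29/5
Then substitute into demand:
Q* = 72 - 5 * 29/5 = 43

43


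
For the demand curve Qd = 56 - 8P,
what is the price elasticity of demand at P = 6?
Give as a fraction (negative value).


dQ/dP = -8
At P = 6: Q = 56 - 8*6 = 8
E = (dQ/dP)(P/Q) = (-8)(6/8) = -6

-6


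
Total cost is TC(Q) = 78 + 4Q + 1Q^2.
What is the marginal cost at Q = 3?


MC = dTC/dQ = 4 + 2*1*Q
At Q = 3:
MC = 4 + 2*3
MC = 4 + 6 = 10

10


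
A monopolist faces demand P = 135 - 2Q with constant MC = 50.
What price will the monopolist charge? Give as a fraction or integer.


MR = 135 - 4Q
Set MR = MC: 135 - 4Q = 50
Q* = 85/4
Substitute into demand:
P* = 135 - 2*85/4 = 185/2

185/2


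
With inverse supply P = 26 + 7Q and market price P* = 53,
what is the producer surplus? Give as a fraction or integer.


Minimum supply price (at Q=0): P_min = 26
Quantity supplied at P* = 53:
Q* = (53 - 26)/7 = 27/7
PS = (1/2) * Q* * (P* - P_min)
PS = (1/2) * 27/7 * (53 - 26)
PS = (1/2) * 27/7 * 27 = 729/14

729/14


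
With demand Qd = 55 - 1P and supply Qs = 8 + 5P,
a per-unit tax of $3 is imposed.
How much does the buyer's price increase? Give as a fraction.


With a per-unit tax, the buyer's price increase depends on relative slopes.
Supply slope: d = 5, Demand slope: b = 1
Buyer's price increase = d * tax / (b + d)
= 5 * 3 / (1 + 5)
= 15 / 6 = 5/2

5/2


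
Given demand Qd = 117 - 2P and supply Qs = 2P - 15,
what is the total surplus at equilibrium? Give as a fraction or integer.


Find equilibrium: 117 - 2P = 2P - 15
117 + 15 = 4P
P* = 132/4 = 33
Q* = 2*33 - 15 = 51
Inverse demand: P = 117/2 - Q/2, so P_max = 117/2
Inverse supply: P = 15/2 + Q/2, so P_min = 15/2
CS = (1/2) * 51 * (117/2 - 33) = 2601/4
PS = (1/2) * 51 * (33 - 15/2) = 2601/4
TS = CS + PS = 2601/4 + 2601/4 = 2601/2

2601/2


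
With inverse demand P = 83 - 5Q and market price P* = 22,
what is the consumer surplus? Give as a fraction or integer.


Maximum willingness to pay (at Q=0): P_max = 83
Quantity demanded at P* = 22:
Q* = (83 - 22)/5 = 61/5
CS = (1/2) * Q* * (P_max - P*)
CS = (1/2) * 61/5 * (83 - 22)
CS = (1/2) * 61/5 * 61 = 3721/10

3721/10


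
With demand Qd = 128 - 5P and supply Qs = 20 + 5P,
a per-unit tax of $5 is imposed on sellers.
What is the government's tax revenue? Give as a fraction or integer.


With tax on sellers, new supply: Qs' = 20 + 5(P - 5)
= 5P - 5
New equilibrium quantity:
Q_new = 123/2
Tax revenue = tax * Q_new = 5 * 123/2 = 615/2

615/2


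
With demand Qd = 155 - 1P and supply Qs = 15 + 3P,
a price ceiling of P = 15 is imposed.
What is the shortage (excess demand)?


At P = 15:
Qd = 155 - 1*15 = 140
Qs = 15 + 3*15 = 60
Shortage = Qd - Qs = 140 - 60 = 80

80


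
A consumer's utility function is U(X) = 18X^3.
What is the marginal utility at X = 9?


MU = dU/dX = 18*3*X^(3-1)
MU = 54*X^2
At X = 9:
MU = 54 * 9^2
MU = 54 * 81 = 4374

4374


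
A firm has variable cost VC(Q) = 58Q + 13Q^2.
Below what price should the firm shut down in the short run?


AVC(Q) = VC(Q)/Q = 58 + 13Q
AVC is increasing in Q, so minimum AVC is at Q -> 0+.
Min AVC = 58
The firm should shut down if P < 58.

58


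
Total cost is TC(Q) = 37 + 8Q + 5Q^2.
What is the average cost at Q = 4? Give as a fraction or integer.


TC(4) = 37 + 8*4 + 5*4^2
TC(4) = 37 + 32 + 80 = 149
AC = TC/Q = 149/4 = 149/4

149/4


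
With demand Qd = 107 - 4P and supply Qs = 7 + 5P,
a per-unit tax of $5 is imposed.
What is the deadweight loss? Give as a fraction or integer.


Pre-tax equilibrium quantity: Q* = 563/9
Post-tax equilibrium quantity: Q_tax = 463/9
Reduction in quantity: Q* - Q_tax = 100/9
DWL = (1/2) * tax * (Q* - Q_tax)
DWL = (1/2) * 5 * 100/9 = 250/9

250/9


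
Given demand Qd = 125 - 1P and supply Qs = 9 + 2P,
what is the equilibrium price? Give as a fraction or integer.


At equilibrium, Qd = Qs.
125 - 1P = 9 + 2P
125 - 9 = 1P + 2P
116 = 3P
P* = 116/3 = 116/3

116/3


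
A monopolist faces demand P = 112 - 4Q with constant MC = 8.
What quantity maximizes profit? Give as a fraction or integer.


TR = P*Q = (112 - 4Q)Q = 112Q - 4Q^2
MR = dTR/dQ = 112 - 8Q
Set MR = MC:
112 - 8Q = 8
104 = 8Q
Q* = 104/8 = 13

13


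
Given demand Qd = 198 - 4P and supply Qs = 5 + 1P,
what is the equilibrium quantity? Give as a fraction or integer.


First find equilibrium price:
198 - 4P = 5 + 1P
P* = 193/5 = 193/5
Then substitute into demand:
Q* = 198 - 4 * 193/5 = 218/5

218/5


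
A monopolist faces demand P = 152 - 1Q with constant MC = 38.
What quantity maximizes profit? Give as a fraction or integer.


TR = P*Q = (152 - 1Q)Q = 152Q - 1Q^2
MR = dTR/dQ = 152 - 2Q
Set MR = MC:
152 - 2Q = 38
114 = 2Q
Q* = 114/2 = 57

57


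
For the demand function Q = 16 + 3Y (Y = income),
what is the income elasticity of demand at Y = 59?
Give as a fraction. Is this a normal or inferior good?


dQ/dY = 3
At Y = 59: Q = 16 + 3*59 = 193
Ey = (dQ/dY)(Y/Q) = 3 * 59 / 193 = 177/193
Since Ey > 0, this is a normal good.

177/193 (normal good)


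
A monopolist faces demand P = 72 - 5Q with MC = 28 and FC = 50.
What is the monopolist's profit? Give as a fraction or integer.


MR = MC: 72 - 10Q = 28
Q* = 22/5
P* = 72 - 5*22/5 = 50
Profit = (P* - MC)*Q* - FC
= (50 - 28)*22/5 - 50
= 22*22/5 - 50
= 484/5 - 50 = 234/5

234/5


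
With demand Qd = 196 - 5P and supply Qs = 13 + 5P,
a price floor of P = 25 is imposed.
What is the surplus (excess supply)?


At P = 25:
Qd = 196 - 5*25 = 71
Qs = 13 + 5*25 = 138
Surplus = Qs - Qd = 138 - 71 = 67

67


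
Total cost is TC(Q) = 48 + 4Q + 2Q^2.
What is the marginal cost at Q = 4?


MC = dTC/dQ = 4 + 2*2*Q
At Q = 4:
MC = 4 + 4*4
MC = 4 + 16 = 20

20


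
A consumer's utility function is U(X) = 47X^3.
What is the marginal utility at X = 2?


MU = dU/dX = 47*3*X^(3-1)
MU = 141*X^2
At X = 2:
MU = 141 * 2^2
MU = 141 * 4 = 564

564


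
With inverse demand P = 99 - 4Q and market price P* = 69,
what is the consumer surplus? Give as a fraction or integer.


Maximum willingness to pay (at Q=0): P_max = 99
Quantity demanded at P* = 69:
Q* = (99 - 69)/4 = 15/2
CS = (1/2) * Q* * (P_max - P*)
CS = (1/2) * 15/2 * (99 - 69)
CS = (1/2) * 15/2 * 30 = 225/2

225/2


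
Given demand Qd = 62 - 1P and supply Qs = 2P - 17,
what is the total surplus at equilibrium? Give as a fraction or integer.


Find equilibrium: 62 - 1P = 2P - 17
62 + 17 = 3P
P* = 79/3 = 79/3
Q* = 2*79/3 - 17 = 107/3
Inverse demand: P = 62 - Q/1, so P_max = 62
Inverse supply: P = 17/2 + Q/2, so P_min = 17/2
CS = (1/2) * 107/3 * (62 - 79/3) = 11449/18
PS = (1/2) * 107/3 * (79/3 - 17/2) = 11449/36
TS = CS + PS = 11449/18 + 11449/36 = 11449/12

11449/12


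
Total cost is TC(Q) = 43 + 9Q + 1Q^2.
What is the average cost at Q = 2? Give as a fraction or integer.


TC(2) = 43 + 9*2 + 1*2^2
TC(2) = 43 + 18 + 4 = 65
AC = TC/Q = 65/2 = 65/2

65/2


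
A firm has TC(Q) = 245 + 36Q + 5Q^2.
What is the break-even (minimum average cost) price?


AC(Q) = 245/Q + 36 + 5Q
To minimize: dAC/dQ = -245/Q^2 + 5 = 0
Q^2 = 245/5 = 49
Q* = 7
Min AC = 245/7 + 36 + 5*7
Min AC = 35 + 36 + 35 = 106

106


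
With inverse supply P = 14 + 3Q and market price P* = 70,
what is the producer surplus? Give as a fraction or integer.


Minimum supply price (at Q=0): P_min = 14
Quantity supplied at P* = 70:
Q* = (70 - 14)/3 = 56/3
PS = (1/2) * Q* * (P* - P_min)
PS = (1/2) * 56/3 * (70 - 14)
PS = (1/2) * 56/3 * 56 = 1568/3

1568/3


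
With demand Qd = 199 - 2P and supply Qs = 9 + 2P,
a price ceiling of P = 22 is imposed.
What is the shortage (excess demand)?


At P = 22:
Qd = 199 - 2*22 = 155
Qs = 9 + 2*22 = 53
Shortage = Qd - Qs = 155 - 53 = 102

102


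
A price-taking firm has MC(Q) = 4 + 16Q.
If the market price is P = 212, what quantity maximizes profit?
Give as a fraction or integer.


In perfect competition, profit is maximized where P = MC.
212 = 4 + 16Q
208 = 16Q
Q* = 208/16 = 13

13


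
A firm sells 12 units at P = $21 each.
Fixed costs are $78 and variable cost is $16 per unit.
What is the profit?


Total Revenue = P * Q = 21 * 12 = $252
Total Cost = FC + VC*Q = 78 + 16*12 = $270
Profit = TR - TC = 252 - 270 = $-18

$-18


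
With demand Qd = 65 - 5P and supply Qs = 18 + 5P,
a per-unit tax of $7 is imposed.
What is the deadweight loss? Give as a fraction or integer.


Pre-tax equilibrium quantity: Q* = 83/2
Post-tax equilibrium quantity: Q_tax = 24
Reduction in quantity: Q* - Q_tax = 35/2
DWL = (1/2) * tax * (Q* - Q_tax)
DWL = (1/2) * 7 * 35/2 = 245/4

245/4


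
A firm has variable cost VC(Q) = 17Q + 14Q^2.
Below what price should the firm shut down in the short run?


AVC(Q) = VC(Q)/Q = 17 + 14Q
AVC is increasing in Q, so minimum AVC is at Q -> 0+.
Min AVC = 17
The firm should shut down if P < 17.

17


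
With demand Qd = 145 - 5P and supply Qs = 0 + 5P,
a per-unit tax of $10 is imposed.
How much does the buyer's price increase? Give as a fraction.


With a per-unit tax, the buyer's price increase depends on relative slopes.
Supply slope: d = 5, Demand slope: b = 5
Buyer's price increase = d * tax / (b + d)
= 5 * 10 / (5 + 5)
= 50 / 10 = 5

5


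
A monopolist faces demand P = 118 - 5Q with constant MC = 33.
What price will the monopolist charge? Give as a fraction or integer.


MR = 118 - 10Q
Set MR = MC: 118 - 10Q = 33
Q* = 17/2
Substitute into demand:
P* = 118 - 5*17/2 = 151/2

151/2


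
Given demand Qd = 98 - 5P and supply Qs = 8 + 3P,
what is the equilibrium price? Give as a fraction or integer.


At equilibrium, Qd = Qs.
98 - 5P = 8 + 3P
98 - 8 = 5P + 3P
90 = 8P
P* = 90/8 = 45/4

45/4


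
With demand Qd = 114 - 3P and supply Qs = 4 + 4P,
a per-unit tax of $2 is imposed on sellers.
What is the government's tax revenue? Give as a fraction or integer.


With tax on sellers, new supply: Qs' = 4 + 4(P - 2)
= 4P - 4
New equilibrium quantity:
Q_new = 444/7
Tax revenue = tax * Q_new = 2 * 444/7 = 888/7

888/7


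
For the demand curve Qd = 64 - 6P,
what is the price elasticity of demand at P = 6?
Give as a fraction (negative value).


dQ/dP = -6
At P = 6: Q = 64 - 6*6 = 28
E = (dQ/dP)(P/Q) = (-6)(6/28) = -9/7

-9/7


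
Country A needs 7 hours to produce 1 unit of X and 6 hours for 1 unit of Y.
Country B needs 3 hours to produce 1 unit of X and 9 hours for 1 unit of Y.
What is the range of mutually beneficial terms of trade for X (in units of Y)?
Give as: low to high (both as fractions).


Opportunity cost of X for Country A = hours_X / hours_Y = 7/6 = 7/6 units of Y
Opportunity cost of X for Country B = hours_X / hours_Y = 3/9 = 1/3 units of Y
Terms of trade must be between the two opportunity costs.
Range: 1/3 to 7/6

1/3 to 7/6


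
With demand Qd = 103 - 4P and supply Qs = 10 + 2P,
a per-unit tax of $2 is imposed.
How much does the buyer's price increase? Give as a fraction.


With a per-unit tax, the buyer's price increase depends on relative slopes.
Supply slope: d = 2, Demand slope: b = 4
Buyer's price increase = d * tax / (b + d)
= 2 * 2 / (4 + 2)
= 4 / 6 = 2/3

2/3


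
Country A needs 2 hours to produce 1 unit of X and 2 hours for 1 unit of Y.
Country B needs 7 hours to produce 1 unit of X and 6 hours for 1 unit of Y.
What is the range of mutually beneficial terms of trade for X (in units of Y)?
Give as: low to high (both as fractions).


Opportunity cost of X for Country A = hours_X / hours_Y = 2/2 = 1 units of Y
Opportunity cost of X for Country B = hours_X / hours_Y = 7/6 = 7/6 units of Y
Terms of trade must be between the two opportunity costs.
Range: 1 to 7/6

1 to 7/6


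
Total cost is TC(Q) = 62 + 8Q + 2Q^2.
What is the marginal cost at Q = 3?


MC = dTC/dQ = 8 + 2*2*Q
At Q = 3:
MC = 8 + 4*3
MC = 8 + 12 = 20

20


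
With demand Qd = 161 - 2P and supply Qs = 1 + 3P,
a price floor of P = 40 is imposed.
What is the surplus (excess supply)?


At P = 40:
Qd = 161 - 2*40 = 81
Qs = 1 + 3*40 = 121
Surplus = Qs - Qd = 121 - 81 = 40

40


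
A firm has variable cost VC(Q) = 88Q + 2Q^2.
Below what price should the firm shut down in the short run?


AVC(Q) = VC(Q)/Q = 88 + 2Q
AVC is increasing in Q, so minimum AVC is at Q -> 0+.
Min AVC = 88
The firm should shut down if P < 88.

88


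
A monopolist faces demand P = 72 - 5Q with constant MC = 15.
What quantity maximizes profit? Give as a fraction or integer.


TR = P*Q = (72 - 5Q)Q = 72Q - 5Q^2
MR = dTR/dQ = 72 - 10Q
Set MR = MC:
72 - 10Q = 15
57 = 10Q
Q* = 57/10 = 57/10

57/10


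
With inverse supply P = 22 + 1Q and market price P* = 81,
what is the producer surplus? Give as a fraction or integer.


Minimum supply price (at Q=0): P_min = 22
Quantity supplied at P* = 81:
Q* = (81 - 22)/1 = 59
PS = (1/2) * Q* * (P* - P_min)
PS = (1/2) * 59 * (81 - 22)
PS = (1/2) * 59 * 59 = 3481/2

3481/2


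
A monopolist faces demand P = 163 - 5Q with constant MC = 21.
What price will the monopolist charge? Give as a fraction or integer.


MR = 163 - 10Q
Set MR = MC: 163 - 10Q = 21
Q* = 71/5
Substitute into demand:
P* = 163 - 5*71/5 = 92

92


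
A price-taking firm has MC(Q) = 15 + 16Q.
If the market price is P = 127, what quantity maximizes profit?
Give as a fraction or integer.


In perfect competition, profit is maximized where P = MC.
127 = 15 + 16Q
112 = 16Q
Q* = 112/16 = 7

7


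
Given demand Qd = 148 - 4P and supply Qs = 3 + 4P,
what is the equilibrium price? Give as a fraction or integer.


At equilibrium, Qd = Qs.
148 - 4P = 3 + 4P
148 - 3 = 4P + 4P
145 = 8P
P* = 145/8 = 145/8

145/8


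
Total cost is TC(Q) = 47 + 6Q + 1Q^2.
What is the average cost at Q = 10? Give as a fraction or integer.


TC(10) = 47 + 6*10 + 1*10^2
TC(10) = 47 + 60 + 100 = 207
AC = TC/Q = 207/10 = 207/10

207/10


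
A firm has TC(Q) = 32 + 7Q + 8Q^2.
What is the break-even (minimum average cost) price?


AC(Q) = 32/Q + 7 + 8Q
To minimize: dAC/dQ = -32/Q^2 + 8 = 0
Q^2 = 32/8 = 4
Q* = 2
Min AC = 32/2 + 7 + 8*2
Min AC = 16 + 7 + 16 = 39

39


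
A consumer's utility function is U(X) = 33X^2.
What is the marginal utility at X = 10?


MU = dU/dX = 33*2*X^(2-1)
MU = 66*X^1
At X = 10:
MU = 66 * 10^1
MU = 66 * 10 = 660

660


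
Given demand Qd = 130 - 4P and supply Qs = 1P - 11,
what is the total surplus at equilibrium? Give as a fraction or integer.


Find equilibrium: 130 - 4P = 1P - 11
130 + 11 = 5P
P* = 141/5 = 141/5
Q* = 1*141/5 - 11 = 86/5
Inverse demand: P = 65/2 - Q/4, so P_max = 65/2
Inverse supply: P = 11 + Q/1, so P_min = 11
CS = (1/2) * 86/5 * (65/2 - 141/5) = 1849/50
PS = (1/2) * 86/5 * (141/5 - 11) = 3698/25
TS = CS + PS = 1849/50 + 3698/25 = 1849/10

1849/10


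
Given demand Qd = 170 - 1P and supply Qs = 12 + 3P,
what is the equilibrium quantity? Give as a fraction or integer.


First find equilibrium price:
170 - 1P = 12 + 3P
P* = 158/4 = 79/2
Then substitute into demand:
Q* = 170 - 1 * 79/2 = 261/2

261/2


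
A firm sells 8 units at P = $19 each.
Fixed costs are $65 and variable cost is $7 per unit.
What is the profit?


Total Revenue = P * Q = 19 * 8 = $152
Total Cost = FC + VC*Q = 65 + 7*8 = $121
Profit = TR - TC = 152 - 121 = $31

$31


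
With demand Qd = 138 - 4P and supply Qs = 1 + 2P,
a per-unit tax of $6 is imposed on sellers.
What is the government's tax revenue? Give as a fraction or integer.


With tax on sellers, new supply: Qs' = 1 + 2(P - 6)
= 2P - 11
New equilibrium quantity:
Q_new = 116/3
Tax revenue = tax * Q_new = 6 * 116/3 = 232

232


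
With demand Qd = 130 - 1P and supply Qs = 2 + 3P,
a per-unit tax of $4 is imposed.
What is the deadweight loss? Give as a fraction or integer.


Pre-tax equilibrium quantity: Q* = 98
Post-tax equilibrium quantity: Q_tax = 95
Reduction in quantity: Q* - Q_tax = 3
DWL = (1/2) * tax * (Q* - Q_tax)
DWL = (1/2) * 4 * 3 = 6

6


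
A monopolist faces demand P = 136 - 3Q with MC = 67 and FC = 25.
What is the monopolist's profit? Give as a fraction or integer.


MR = MC: 136 - 6Q = 67
Q* = 23/2
P* = 136 - 3*23/2 = 203/2
Profit = (P* - MC)*Q* - FC
= (203/2 - 67)*23/2 - 25
= 69/2*23/2 - 25
= 1587/4 - 25 = 1487/4

1487/4


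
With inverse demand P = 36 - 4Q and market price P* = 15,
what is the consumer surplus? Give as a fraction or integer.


Maximum willingness to pay (at Q=0): P_max = 36
Quantity demanded at P* = 15:
Q* = (36 - 15)/4 = 21/4
CS = (1/2) * Q* * (P_max - P*)
CS = (1/2) * 21/4 * (36 - 15)
CS = (1/2) * 21/4 * 21 = 441/8

441/8


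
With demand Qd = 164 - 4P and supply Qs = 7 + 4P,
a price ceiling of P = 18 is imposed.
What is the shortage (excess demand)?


At P = 18:
Qd = 164 - 4*18 = 92
Qs = 7 + 4*18 = 79
Shortage = Qd - Qs = 92 - 79 = 13

13


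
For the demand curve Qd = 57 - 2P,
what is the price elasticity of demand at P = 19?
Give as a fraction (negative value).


dQ/dP = -2
At P = 19: Q = 57 - 2*19 = 19
E = (dQ/dP)(P/Q) = (-2)(19/19) = -2

-2


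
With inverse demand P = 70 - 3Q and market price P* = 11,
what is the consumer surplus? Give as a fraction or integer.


Maximum willingness to pay (at Q=0): P_max = 70
Quantity demanded at P* = 11:
Q* = (70 - 11)/3 = 59/3
CS = (1/2) * Q* * (P_max - P*)
CS = (1/2) * 59/3 * (70 - 11)
CS = (1/2) * 59/3 * 59 = 3481/6

3481/6


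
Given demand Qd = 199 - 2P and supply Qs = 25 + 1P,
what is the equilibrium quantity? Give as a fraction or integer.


First find equilibrium price:
199 - 2P = 25 + 1P
P* = 174/3 = 58
Then substitute into demand:
Q* = 199 - 2 * 58 = 83

83


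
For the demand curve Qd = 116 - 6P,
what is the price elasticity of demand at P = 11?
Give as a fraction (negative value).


dQ/dP = -6
At P = 11: Q = 116 - 6*11 = 50
E = (dQ/dP)(P/Q) = (-6)(11/50) = -33/25

-33/25


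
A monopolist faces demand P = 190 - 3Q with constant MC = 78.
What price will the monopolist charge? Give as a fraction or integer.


MR = 190 - 6Q
Set MR = MC: 190 - 6Q = 78
Q* = 56/3
Substitute into demand:
P* = 190 - 3*56/3 = 134

134


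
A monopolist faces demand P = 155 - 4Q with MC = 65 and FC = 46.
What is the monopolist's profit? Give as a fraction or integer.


MR = MC: 155 - 8Q = 65
Q* = 45/4
P* = 155 - 4*45/4 = 110
Profit = (P* - MC)*Q* - FC
= (110 - 65)*45/4 - 46
= 45*45/4 - 46
= 2025/4 - 46 = 1841/4

1841/4


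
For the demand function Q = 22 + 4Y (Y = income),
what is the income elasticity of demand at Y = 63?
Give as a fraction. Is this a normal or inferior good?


dQ/dY = 4
At Y = 63: Q = 22 + 4*63 = 274
Ey = (dQ/dY)(Y/Q) = 4 * 63 / 274 = 126/137
Since Ey > 0, this is a normal good.

126/137 (normal good)


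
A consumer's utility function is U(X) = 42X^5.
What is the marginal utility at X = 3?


MU = dU/dX = 42*5*X^(5-1)
MU = 210*X^4
At X = 3:
MU = 210 * 3^4
MU = 210 * 81 = 17010

17010


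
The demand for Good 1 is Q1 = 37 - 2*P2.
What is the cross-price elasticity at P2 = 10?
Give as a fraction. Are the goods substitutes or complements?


dQ1/dP2 = -2
At P2 = 10: Q1 = 37 - 2*10 = 17
Exy = (dQ1/dP2)(P2/Q1) = -2 * 10 / 17 = -20/17
Since Exy < 0, the goods are complements.

-20/17 (complements)


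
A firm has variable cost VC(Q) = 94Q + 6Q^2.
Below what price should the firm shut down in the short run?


AVC(Q) = VC(Q)/Q = 94 + 6Q
AVC is increasing in Q, so minimum AVC is at Q -> 0+.
Min AVC = 94
The firm should shut down if P < 94.

94


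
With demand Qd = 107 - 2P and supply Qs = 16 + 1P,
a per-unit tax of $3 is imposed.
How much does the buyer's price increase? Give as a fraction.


With a per-unit tax, the buyer's price increase depends on relative slopes.
Supply slope: d = 1, Demand slope: b = 2
Buyer's price increase = d * tax / (b + d)
= 1 * 3 / (2 + 1)
= 3 / 3 = 1

1


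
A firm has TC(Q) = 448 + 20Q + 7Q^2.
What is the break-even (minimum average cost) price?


AC(Q) = 448/Q + 20 + 7Q
To minimize: dAC/dQ = -448/Q^2 + 7 = 0
Q^2 = 448/7 = 64
Q* = 8
Min AC = 448/8 + 20 + 7*8
Min AC = 56 + 20 + 56 = 132

132


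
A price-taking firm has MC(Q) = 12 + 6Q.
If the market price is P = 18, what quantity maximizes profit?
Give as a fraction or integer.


In perfect competition, profit is maximized where P = MC.
18 = 12 + 6Q
6 = 6Q
Q* = 6/6 = 1

1


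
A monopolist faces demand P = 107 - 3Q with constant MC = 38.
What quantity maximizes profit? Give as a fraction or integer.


TR = P*Q = (107 - 3Q)Q = 107Q - 3Q^2
MR = dTR/dQ = 107 - 6Q
Set MR = MC:
107 - 6Q = 38
69 = 6Q
Q* = 69/6 = 23/2

23/2


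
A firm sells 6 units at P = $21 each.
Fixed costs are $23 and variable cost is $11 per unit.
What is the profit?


Total Revenue = P * Q = 21 * 6 = $126
Total Cost = FC + VC*Q = 23 + 11*6 = $89
Profit = TR - TC = 126 - 89 = $37

$37


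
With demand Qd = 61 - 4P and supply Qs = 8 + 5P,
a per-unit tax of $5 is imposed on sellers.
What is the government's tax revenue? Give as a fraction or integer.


With tax on sellers, new supply: Qs' = 8 + 5(P - 5)
= 5P - 17
New equilibrium quantity:
Q_new = 79/3
Tax revenue = tax * Q_new = 5 * 79/3 = 395/3

395/3


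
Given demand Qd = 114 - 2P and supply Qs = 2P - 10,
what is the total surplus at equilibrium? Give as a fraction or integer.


Find equilibrium: 114 - 2P = 2P - 10
114 + 10 = 4P
P* = 124/4 = 31
Q* = 2*31 - 10 = 52
Inverse demand: P = 57 - Q/2, so P_max = 57
Inverse supply: P = 5 + Q/2, so P_min = 5
CS = (1/2) * 52 * (57 - 31) = 676
PS = (1/2) * 52 * (31 - 5) = 676
TS = CS + PS = 676 + 676 = 1352

1352


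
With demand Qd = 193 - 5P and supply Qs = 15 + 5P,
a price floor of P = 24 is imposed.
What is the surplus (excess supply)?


At P = 24:
Qd = 193 - 5*24 = 73
Qs = 15 + 5*24 = 135
Surplus = Qs - Qd = 135 - 73 = 62

62


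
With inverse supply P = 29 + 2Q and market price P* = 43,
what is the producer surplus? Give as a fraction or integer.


Minimum supply price (at Q=0): P_min = 29
Quantity supplied at P* = 43:
Q* = (43 - 29)/2 = 7
PS = (1/2) * Q* * (P* - P_min)
PS = (1/2) * 7 * (43 - 29)
PS = (1/2) * 7 * 14 = 49

49


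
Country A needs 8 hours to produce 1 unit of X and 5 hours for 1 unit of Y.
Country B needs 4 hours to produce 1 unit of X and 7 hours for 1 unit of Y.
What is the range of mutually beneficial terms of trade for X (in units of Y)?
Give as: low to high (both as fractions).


Opportunity cost of X for Country A = hours_X / hours_Y = 8/5 = 8/5 units of Y
Opportunity cost of X for Country B = hours_X / hours_Y = 4/7 = 4/7 units of Y
Terms of trade must be between the two opportunity costs.
Range: 4/7 to 8/5

4/7 to 8/5


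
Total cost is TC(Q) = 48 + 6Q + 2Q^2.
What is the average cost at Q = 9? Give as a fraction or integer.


TC(9) = 48 + 6*9 + 2*9^2
TC(9) = 48 + 54 + 162 = 264
AC = TC/Q = 264/9 = 88/3

88/3


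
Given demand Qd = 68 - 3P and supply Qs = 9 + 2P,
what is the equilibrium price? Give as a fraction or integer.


At equilibrium, Qd = Qs.
68 - 3P = 9 + 2P
68 - 9 = 3P + 2P
59 = 5P
P* = 59/5 = 59/5

59/5


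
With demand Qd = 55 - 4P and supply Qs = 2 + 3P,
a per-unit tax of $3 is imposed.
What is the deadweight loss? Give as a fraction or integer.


Pre-tax equilibrium quantity: Q* = 173/7
Post-tax equilibrium quantity: Q_tax = 137/7
Reduction in quantity: Q* - Q_tax = 36/7
DWL = (1/2) * tax * (Q* - Q_tax)
DWL = (1/2) * 3 * 36/7 = 54/7

54/7


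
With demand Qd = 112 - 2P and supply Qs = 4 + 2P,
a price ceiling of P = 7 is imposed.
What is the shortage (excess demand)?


At P = 7:
Qd = 112 - 2*7 = 98
Qs = 4 + 2*7 = 18
Shortage = Qd - Qs = 98 - 18 = 80

80


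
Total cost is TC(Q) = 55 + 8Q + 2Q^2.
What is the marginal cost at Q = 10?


MC = dTC/dQ = 8 + 2*2*Q
At Q = 10:
MC = 8 + 4*10
MC = 8 + 40 = 48

48


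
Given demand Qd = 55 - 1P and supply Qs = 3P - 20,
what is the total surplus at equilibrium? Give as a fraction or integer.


Find equilibrium: 55 - 1P = 3P - 20
55 + 20 = 4P
P* = 75/4 = 75/4
Q* = 3*75/4 - 20 = 145/4
Inverse demand: P = 55 - Q/1, so P_max = 55
Inverse supply: P = 20/3 + Q/3, so P_min = 20/3
CS = (1/2) * 145/4 * (55 - 75/4) = 21025/32
PS = (1/2) * 145/4 * (75/4 - 20/3) = 21025/96
TS = CS + PS = 21025/32 + 21025/96 = 21025/24

21025/24


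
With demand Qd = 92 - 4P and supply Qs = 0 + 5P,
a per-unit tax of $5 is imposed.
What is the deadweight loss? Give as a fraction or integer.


Pre-tax equilibrium quantity: Q* = 460/9
Post-tax equilibrium quantity: Q_tax = 40
Reduction in quantity: Q* - Q_tax = 100/9
DWL = (1/2) * tax * (Q* - Q_tax)
DWL = (1/2) * 5 * 100/9 = 250/9

250/9


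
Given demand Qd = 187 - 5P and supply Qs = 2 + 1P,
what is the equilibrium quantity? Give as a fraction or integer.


First find equilibrium price:
187 - 5P = 2 + 1P
P* = 185/6 = 185/6
Then substitute into demand:
Q* = 187 - 5 * 185/6 = 197/6

197/6


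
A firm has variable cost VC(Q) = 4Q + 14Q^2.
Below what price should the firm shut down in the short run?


AVC(Q) = VC(Q)/Q = 4 + 14Q
AVC is increasing in Q, so minimum AVC is at Q -> 0+.
Min AVC = 4
The firm should shut down if P < 4.

4


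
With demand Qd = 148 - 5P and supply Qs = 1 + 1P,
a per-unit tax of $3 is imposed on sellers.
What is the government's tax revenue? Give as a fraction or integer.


With tax on sellers, new supply: Qs' = 1 + 1(P - 3)
= 1P - 2
New equilibrium quantity:
Q_new = 23
Tax revenue = tax * Q_new = 3 * 23 = 69

69
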